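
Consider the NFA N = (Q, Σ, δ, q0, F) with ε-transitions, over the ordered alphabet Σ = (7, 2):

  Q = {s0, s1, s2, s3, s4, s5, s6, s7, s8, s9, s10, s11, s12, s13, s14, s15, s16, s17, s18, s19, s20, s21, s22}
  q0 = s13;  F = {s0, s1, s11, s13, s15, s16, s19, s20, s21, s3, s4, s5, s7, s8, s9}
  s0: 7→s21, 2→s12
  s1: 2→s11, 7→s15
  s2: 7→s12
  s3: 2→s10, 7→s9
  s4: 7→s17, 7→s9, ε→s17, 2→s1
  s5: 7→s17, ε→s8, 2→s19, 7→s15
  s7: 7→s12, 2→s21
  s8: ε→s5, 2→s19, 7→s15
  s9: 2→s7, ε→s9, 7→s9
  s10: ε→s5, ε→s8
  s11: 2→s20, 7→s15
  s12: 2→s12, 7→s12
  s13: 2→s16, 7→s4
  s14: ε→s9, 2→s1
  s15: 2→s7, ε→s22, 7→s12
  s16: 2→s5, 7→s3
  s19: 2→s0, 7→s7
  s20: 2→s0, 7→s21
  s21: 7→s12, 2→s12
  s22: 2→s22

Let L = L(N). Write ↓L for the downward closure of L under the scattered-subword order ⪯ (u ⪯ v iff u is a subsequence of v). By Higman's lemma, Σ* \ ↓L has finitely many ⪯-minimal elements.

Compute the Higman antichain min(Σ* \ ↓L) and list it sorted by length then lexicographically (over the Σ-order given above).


|Q|=23, |F|=15, |δ|=45 (8 ε).
min D↑ (15 st, q0=0, F={11}): 0:7→1,2→2 1:7→3,2→4 2:7→5,2→6 3:7→3,2→7 4:7→8,2→9 5:7→3,2→6 6:7→8,2→10 7:7→11,2→12 8:7→11,2→7 9:7→8,2→13 10:7→7,2→14 11:7→11,2→11 12:7→11,2→11 13:7→12,2→14 14:7→12,2→11 [Hopcroft].
'7727': run [19, 17, 7, 4, 1] end={s12} ∉↓L; 4/4 deletions ∈↓L.
'7277': |S_i|=[19, 17, 14, 6, 1] end={s12} rej; 4/4 deletions ∈↓L.
'2277': run [19, 17, 13, 6, 1] end={s12} — reject; 4/4 del acc.
'77222': N↓-sim [19, 17, 7, 4, 3, 2] end={s12,s22} — reject; 5/5 del acc.
'22222': |S_i|=[19, 17, 13, 7, 4, 2] end={s12,s22} — reject; 5/5 single-dels accept.
'722272': |S_i|=[19, 17, 14, 9, 6, 2, 1] end={s12} rej; 6/6 del acc.
6 obstructions.

Antichain: [7727, 7277, 2277, 77222, 22222, 722272].


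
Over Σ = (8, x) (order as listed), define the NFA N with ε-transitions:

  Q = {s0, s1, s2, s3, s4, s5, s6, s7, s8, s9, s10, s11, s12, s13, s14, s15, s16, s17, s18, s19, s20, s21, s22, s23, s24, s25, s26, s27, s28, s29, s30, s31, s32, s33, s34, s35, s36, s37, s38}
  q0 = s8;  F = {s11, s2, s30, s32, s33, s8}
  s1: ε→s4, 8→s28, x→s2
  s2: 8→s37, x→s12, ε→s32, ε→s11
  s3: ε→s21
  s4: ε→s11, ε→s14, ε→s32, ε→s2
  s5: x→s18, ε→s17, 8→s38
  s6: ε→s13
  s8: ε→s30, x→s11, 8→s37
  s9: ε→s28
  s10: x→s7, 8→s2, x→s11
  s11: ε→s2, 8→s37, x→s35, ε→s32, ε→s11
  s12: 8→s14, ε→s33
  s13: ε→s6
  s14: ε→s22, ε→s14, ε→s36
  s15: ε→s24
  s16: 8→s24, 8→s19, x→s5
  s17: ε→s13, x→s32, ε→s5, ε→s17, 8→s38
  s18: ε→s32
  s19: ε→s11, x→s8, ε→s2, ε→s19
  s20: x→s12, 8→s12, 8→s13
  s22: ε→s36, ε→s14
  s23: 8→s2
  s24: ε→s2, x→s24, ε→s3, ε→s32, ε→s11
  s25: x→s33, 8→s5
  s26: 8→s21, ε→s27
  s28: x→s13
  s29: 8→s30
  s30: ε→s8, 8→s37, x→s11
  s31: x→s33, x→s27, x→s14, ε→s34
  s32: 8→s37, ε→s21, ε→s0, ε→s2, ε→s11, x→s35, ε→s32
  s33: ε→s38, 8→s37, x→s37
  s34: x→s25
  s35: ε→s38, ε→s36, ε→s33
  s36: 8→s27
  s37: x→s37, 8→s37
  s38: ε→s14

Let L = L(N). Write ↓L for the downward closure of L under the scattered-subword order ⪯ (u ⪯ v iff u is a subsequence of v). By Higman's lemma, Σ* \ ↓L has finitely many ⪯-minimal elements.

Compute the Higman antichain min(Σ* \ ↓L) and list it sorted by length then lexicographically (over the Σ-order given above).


Antichain: [8, xxx].

|Q|=39, |F|=6, |δ|=90 (47 ε).
min D↑ (4 st, q0=0, F={1}): 0:8→1,x→2 1:8→1,x→1 2:8→1,x→3 3:8→1,x→1.
'8': run [16, 5] end={s14,s22,s27,s36,s37} rej; 1/1 deletions ∈↓L.
'xxx': |S_i|=[16, 14, 9, 1] end={s37} rej; 3/3 del acc.
2 words, ⪯-incomp.


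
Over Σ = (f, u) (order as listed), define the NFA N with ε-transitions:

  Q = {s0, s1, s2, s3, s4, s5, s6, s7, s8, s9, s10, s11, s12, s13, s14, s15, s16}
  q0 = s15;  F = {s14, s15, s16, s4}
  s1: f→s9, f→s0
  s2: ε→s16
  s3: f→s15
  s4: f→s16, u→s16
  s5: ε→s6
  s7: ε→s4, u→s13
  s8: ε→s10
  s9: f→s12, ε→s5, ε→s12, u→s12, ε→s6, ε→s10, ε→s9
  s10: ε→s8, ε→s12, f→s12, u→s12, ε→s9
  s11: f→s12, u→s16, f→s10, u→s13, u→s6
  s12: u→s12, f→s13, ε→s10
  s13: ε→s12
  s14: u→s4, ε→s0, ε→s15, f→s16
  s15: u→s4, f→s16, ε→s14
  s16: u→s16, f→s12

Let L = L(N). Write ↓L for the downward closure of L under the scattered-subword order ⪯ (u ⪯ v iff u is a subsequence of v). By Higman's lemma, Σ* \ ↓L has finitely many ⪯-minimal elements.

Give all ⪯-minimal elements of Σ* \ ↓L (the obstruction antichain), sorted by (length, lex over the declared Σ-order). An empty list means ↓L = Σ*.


A = [ff, uuf].

|Q|=17, |F|=4, |δ|=40 (17 ε).
min D↑ (4 st, q0=0, F={3}): 0:f→1,u→2 1:f→3,u→1 2:f→1,u→1 3:f→3,u→3.
'ff': |S_i|=[12, 8, 7] end={s10,s12,s13,s5,s6,s8,s9} rej; 2/2 del acc.
'uuf': |S_i|=[12, 9, 8, 7] end={s10,s12,s13,s5,s6,s8,s9} — reject; 3/3 del acc.
2 minimals (antichain).


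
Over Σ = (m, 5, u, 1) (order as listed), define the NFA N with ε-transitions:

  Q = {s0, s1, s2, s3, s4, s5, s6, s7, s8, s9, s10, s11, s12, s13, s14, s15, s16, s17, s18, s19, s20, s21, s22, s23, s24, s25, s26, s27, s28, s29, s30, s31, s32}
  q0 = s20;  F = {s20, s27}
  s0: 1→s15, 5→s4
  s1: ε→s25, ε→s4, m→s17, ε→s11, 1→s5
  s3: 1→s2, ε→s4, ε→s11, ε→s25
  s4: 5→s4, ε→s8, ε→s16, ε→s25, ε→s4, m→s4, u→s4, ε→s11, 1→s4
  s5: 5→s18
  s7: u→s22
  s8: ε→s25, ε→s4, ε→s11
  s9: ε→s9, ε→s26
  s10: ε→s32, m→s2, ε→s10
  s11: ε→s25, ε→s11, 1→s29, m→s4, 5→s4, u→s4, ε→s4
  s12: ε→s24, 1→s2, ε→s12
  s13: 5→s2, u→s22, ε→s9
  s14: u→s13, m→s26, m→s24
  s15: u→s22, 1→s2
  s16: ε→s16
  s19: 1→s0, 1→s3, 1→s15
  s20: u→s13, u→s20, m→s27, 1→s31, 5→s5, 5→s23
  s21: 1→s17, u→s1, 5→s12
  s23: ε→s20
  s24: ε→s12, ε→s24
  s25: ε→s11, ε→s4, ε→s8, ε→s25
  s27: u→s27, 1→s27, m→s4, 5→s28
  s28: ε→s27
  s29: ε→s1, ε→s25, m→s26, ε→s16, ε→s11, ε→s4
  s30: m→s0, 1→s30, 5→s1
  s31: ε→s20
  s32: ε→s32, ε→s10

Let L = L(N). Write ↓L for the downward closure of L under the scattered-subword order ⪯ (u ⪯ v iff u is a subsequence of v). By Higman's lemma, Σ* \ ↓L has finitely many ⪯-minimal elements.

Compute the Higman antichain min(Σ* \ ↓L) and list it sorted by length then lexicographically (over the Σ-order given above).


Antichain: [mm].

|Q|=33, |F|=2, |δ|=85 (41 ε).
min D↑ (3 st, q0=0, F={2}): 0:m→1,5→0,u→0,1→0 1:m→2,5→1,u→1,1→1 2:m→2,5→2,u→2,1→2 [Hopcroft].
'mm': run [20, 13, 11] end={s1,s11,s16,s17,s18,s25,s26,s29,s4,s5,s8} — reject; 2/2 single-dels accept.
1 words, ⪯-incomp.


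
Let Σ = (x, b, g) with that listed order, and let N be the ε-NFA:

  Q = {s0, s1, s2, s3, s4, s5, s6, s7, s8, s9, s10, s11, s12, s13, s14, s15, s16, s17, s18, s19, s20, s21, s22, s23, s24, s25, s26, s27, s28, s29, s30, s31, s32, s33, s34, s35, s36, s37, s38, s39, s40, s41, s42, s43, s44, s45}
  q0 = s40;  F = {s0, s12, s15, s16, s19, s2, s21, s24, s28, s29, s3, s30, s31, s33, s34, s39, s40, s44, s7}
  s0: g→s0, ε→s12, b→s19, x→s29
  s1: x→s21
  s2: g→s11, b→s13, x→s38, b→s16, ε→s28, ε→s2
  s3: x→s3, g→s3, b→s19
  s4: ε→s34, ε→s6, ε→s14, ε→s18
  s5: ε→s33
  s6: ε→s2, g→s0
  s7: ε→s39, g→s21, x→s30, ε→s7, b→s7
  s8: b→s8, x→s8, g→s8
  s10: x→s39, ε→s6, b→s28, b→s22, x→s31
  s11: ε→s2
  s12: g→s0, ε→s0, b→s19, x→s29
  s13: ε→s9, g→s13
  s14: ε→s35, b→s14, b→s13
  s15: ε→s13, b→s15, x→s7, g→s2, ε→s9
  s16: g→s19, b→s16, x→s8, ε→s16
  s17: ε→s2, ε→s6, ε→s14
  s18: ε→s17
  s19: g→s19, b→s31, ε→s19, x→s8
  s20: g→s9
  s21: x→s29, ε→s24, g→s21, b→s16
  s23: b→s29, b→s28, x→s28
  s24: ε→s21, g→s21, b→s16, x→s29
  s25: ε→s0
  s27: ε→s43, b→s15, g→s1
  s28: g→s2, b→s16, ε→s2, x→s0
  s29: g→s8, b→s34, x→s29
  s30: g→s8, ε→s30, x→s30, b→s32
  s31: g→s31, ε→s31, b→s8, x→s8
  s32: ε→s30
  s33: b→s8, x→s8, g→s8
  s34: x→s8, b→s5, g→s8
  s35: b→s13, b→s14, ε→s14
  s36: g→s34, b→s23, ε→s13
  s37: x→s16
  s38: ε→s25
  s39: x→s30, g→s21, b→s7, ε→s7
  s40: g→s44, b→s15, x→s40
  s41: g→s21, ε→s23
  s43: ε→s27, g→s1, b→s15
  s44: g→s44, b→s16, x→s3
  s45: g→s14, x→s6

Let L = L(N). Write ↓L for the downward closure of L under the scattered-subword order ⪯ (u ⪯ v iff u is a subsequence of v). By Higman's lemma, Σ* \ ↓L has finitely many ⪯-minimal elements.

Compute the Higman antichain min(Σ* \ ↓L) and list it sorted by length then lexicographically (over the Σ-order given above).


|Q|=46, |F|=19, |δ|=124 (38 ε).
min D↑ (16 st, q0=0, F={11}): 0:x→0,b→1,g→2 1:x→3,b→1,g→4 2:x→5,b→6,g→2 3:x→7,b→3,g→8 4:x→9,b→6,g→4 5:x→5,b→10,g→5 6:x→11,b→6,g→10 7:x→7,b→7,g→11 8:x→12,b→6,g→8 9:x→12,b→10,g→9 10:x→11,b→13,g→10 11:x→11,b→11,g→11 12:x→12,b→14,g→11 13:x→11,b→11,g→13 14:x→11,b→15,g→11 15:x→11,b→11,g→11.
'gbx': |S_i|=[27, 21, 9, 1] end={s8} ∉↓L; 3/3 del acc.
'bxxg': run [27, 24, 18, 7, 1] end={s8} rej; 4/4 del acc.
'gxbbb': N↓-sim [27, 21, 12, 6, 4, 1] end={s8} rej; 5/5 del acc.
'gbgbb': run [27, 21, 9, 5, 2, 1] end={s8} rej; 5/5 del acc.
4 minimals (antichain).

A = [gbx, bxxg, gxbbb, gbgbb].


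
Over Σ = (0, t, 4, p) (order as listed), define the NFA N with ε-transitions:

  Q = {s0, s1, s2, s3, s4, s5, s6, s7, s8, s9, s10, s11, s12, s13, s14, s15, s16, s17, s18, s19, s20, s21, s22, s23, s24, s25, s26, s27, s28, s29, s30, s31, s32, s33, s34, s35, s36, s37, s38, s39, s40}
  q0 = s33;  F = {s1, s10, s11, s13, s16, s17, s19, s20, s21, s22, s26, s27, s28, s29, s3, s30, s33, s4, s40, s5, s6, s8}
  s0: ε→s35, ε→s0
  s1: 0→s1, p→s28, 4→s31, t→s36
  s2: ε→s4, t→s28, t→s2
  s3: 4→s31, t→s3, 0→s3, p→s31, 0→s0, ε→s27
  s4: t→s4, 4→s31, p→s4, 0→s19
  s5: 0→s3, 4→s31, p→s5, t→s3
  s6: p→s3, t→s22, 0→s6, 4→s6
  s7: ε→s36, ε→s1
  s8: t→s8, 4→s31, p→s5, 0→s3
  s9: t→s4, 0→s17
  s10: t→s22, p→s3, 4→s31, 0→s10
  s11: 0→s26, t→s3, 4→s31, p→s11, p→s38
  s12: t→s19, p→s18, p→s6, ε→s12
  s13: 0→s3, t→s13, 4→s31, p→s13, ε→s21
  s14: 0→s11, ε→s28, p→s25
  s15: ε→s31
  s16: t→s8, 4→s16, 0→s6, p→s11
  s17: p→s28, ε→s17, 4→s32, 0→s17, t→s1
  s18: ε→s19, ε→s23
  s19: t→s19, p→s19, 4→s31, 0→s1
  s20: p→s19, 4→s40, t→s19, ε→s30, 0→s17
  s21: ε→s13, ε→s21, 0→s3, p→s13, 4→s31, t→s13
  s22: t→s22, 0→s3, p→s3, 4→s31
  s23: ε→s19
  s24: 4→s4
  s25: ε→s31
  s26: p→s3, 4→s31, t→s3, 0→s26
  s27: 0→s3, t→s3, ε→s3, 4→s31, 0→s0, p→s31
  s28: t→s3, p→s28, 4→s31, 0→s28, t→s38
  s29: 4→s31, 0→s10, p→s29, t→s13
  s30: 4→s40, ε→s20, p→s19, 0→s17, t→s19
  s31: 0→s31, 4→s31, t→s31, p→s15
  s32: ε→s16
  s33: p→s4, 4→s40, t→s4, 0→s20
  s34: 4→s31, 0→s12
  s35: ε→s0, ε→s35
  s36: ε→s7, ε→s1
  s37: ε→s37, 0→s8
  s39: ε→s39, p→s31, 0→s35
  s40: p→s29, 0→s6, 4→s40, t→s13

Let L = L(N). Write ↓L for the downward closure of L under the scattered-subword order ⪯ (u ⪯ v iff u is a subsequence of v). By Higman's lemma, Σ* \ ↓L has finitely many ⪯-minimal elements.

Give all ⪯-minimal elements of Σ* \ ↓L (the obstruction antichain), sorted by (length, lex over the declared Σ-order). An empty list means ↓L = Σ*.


A = [t4, p4, 40pp, 4t0p, 00ptp].

|Q|=41, |F|=22, |δ|=138 (27 ε).
min D↑ (20 st, q0=0, F={6}): 0:0→1,t→2,4→3,p→2 1:0→4,t→5,4→3,p→5 2:0→5,t→2,4→6,p→2 3:0→7,t→8,4→3,p→9 4:0→4,t→10,4→11,p→12 5:0→10,t→5,4→6,p→5 6:0→6,t→6,4→6,p→6 7:0→7,t→13,4→7,p→14 8:0→14,t→8,4→6,p→8 9:0→15,t→8,4→6,p→9 10:0→10,t→10,4→6,p→12 11:0→7,t→16,4→11,p→17 12:0→12,t→14,4→6,p→12 13:0→14,t→13,4→6,p→14 14:0→14,t→14,4→6,p→6 15:0→15,t→13,4→6,p→14 16:0→14,t→16,4→6,p→18 17:0→19,t→14,4→6,p→17 18:0→14,t→14,4→6,p→18 19:0→19,t→14,4→6,p→14 [Hopcroft].
't4': run [30, 18, 2] end={s15,s31} rej; 2/2 deletions ∈↓L.
'p4': run [30, 21, 2] end={s15,s31} — reject; 2/2 single-dels accept.
'40pp': run [30, 20, 10, 6, 2] end={s15,s31} — reject; 4/4 del acc.
'4t0p': run [30, 20, 11, 6, 2] end={s15,s31} ∉↓L; 4/4 deletions ∈↓L.
'00ptp': |S_i|=[30, 28, 21, 11, 7, 2] end={s15,s31} ∉↓L; 5/5 single-dels accept.
5 words, ⪯-incomp.


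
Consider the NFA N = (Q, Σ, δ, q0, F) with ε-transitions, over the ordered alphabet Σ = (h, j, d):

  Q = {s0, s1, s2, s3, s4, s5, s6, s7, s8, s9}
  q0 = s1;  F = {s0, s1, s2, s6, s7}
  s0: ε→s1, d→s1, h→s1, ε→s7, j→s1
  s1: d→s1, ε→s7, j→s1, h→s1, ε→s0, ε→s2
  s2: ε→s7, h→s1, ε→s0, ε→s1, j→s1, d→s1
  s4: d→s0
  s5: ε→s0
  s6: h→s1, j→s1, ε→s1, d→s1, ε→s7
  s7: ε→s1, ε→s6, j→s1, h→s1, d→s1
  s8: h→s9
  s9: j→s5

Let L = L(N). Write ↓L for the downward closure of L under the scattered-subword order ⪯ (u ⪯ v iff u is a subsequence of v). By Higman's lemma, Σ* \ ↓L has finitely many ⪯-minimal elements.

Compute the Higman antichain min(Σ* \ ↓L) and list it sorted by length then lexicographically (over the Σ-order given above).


|Q|=10, |F|=5, |δ|=31 (13 ε).
min D↑ (1 st, q0=0, F={}): 0:h→0,j→0,d→0 [Hopcroft].
L(D↑) = ∅ ⇒ ↓L = Σ*.

min(Σ*\↓L) = [].


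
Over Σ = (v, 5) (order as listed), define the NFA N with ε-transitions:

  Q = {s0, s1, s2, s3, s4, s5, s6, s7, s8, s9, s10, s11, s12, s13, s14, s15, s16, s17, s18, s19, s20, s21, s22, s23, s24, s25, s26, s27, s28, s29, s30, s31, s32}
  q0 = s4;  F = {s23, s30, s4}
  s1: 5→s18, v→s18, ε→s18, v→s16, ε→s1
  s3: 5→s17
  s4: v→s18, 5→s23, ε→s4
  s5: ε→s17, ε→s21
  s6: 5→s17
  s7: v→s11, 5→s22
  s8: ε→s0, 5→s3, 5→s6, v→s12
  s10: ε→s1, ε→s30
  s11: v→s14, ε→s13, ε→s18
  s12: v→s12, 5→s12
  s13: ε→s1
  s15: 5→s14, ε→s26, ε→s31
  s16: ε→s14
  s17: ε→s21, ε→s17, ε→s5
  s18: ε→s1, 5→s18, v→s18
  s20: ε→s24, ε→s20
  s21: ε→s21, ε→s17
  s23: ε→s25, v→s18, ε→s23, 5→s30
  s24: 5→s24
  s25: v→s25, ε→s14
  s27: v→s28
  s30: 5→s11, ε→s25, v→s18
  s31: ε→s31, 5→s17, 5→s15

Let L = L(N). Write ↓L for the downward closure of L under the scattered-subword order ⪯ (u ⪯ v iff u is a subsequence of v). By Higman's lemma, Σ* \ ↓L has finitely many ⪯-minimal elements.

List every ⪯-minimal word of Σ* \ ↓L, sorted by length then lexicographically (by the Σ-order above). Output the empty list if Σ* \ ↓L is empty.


min(Σ*\↓L) = [v, 555].

|Q|=33, |F|=3, |δ|=54 (27 ε).
min D↑ (4 st, q0=0, F={1}): 0:v→1,5→2 1:v→1,5→1 2:v→1,5→3 3:v→1,5→1 (ε-aug+det+¬).
'v': N↓-sim [10, 5] end={s1,s14,s16,s18,s25} rej; 1/1 del acc.
'555': run [10, 9, 8, 6] end={s1,s11,s13,s14,s16,s18} ∉↓L; 3/3 del acc.
2 minimals (antichain).


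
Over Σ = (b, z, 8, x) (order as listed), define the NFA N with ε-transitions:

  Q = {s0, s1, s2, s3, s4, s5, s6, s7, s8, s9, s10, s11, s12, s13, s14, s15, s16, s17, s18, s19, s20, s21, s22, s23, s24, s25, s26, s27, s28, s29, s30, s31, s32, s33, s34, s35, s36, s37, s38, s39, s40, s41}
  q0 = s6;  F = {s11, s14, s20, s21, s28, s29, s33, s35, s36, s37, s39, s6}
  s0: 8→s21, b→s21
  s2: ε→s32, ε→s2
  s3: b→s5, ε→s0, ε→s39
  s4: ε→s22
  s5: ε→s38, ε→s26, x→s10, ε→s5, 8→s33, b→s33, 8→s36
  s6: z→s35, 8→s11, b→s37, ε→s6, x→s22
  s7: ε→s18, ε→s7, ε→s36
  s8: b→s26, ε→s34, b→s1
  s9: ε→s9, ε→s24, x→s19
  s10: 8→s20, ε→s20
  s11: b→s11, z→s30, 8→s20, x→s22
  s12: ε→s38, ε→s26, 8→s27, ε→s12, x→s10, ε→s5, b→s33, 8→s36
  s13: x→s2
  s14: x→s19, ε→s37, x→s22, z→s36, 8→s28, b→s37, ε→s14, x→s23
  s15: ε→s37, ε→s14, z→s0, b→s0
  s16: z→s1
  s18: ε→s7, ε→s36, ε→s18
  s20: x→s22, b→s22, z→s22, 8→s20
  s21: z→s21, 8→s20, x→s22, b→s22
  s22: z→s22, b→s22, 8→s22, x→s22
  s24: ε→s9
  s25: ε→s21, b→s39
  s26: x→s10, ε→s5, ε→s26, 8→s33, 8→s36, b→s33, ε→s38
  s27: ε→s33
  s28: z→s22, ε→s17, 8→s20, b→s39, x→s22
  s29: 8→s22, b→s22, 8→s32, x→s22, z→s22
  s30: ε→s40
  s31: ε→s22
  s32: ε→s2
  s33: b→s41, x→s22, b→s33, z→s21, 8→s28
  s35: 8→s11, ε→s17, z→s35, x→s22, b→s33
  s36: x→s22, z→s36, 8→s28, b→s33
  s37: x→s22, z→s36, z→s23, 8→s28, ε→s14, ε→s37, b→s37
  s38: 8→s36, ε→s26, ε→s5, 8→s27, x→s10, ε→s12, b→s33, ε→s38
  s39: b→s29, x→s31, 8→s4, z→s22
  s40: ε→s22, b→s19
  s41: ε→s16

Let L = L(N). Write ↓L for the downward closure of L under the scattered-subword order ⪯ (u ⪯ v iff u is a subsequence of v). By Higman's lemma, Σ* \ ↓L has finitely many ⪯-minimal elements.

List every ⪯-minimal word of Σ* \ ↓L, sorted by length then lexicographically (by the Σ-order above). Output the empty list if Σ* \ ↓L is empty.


|Q|=42, |F|=12, |δ|=132 (46 ε).
min D↑ (12 st, q0=0, F={4}): 0:b→1,z→2,8→3,x→4 1:b→1,z→5,8→6,x→4 2:b→7,z→2,8→3,x→4 3:b→3,z→4,8→8,x→4 4:b→4,z→4,8→4,x→4 5:b→7,z→5,8→6,x→4 6:b→9,z→4,8→8,x→4 7:b→7,z→10,8→6,x→4 8:b→4,z→4,8→8,x→4 9:b→11,z→4,8→4,x→4 10:b→4,z→10,8→8,x→4 11:b→4,z→4,8→4,x→4 [Hopcroft].
'x': run [25, 4] end={s19,s22,s23,s31} rej; 1/1 deletions ∈↓L.
'8z': N↓-sim [25, 14, 4] end={s19,s22,s30,s40} rej; 2/2 del acc.
'88b': run [25, 14, 5, 1] end={s22} rej; 3/3 del acc.
'b8b8': |S_i|=[25, 23, 10, 7, 4] end={s2,s22,s32,s4} rej; 4/4 del acc.
'zbzb': run [25, 22, 19, 7, 2] end={s19,s22} rej; 4/4 del acc.
'b8bbb': run [25, 23, 10, 7, 4, 1] end={s22} rej; 5/5 deletions ∈↓L.
6 obstructions.

Antichain: [x, 8z, 88b, b8b8, zbzb, b8bbb].


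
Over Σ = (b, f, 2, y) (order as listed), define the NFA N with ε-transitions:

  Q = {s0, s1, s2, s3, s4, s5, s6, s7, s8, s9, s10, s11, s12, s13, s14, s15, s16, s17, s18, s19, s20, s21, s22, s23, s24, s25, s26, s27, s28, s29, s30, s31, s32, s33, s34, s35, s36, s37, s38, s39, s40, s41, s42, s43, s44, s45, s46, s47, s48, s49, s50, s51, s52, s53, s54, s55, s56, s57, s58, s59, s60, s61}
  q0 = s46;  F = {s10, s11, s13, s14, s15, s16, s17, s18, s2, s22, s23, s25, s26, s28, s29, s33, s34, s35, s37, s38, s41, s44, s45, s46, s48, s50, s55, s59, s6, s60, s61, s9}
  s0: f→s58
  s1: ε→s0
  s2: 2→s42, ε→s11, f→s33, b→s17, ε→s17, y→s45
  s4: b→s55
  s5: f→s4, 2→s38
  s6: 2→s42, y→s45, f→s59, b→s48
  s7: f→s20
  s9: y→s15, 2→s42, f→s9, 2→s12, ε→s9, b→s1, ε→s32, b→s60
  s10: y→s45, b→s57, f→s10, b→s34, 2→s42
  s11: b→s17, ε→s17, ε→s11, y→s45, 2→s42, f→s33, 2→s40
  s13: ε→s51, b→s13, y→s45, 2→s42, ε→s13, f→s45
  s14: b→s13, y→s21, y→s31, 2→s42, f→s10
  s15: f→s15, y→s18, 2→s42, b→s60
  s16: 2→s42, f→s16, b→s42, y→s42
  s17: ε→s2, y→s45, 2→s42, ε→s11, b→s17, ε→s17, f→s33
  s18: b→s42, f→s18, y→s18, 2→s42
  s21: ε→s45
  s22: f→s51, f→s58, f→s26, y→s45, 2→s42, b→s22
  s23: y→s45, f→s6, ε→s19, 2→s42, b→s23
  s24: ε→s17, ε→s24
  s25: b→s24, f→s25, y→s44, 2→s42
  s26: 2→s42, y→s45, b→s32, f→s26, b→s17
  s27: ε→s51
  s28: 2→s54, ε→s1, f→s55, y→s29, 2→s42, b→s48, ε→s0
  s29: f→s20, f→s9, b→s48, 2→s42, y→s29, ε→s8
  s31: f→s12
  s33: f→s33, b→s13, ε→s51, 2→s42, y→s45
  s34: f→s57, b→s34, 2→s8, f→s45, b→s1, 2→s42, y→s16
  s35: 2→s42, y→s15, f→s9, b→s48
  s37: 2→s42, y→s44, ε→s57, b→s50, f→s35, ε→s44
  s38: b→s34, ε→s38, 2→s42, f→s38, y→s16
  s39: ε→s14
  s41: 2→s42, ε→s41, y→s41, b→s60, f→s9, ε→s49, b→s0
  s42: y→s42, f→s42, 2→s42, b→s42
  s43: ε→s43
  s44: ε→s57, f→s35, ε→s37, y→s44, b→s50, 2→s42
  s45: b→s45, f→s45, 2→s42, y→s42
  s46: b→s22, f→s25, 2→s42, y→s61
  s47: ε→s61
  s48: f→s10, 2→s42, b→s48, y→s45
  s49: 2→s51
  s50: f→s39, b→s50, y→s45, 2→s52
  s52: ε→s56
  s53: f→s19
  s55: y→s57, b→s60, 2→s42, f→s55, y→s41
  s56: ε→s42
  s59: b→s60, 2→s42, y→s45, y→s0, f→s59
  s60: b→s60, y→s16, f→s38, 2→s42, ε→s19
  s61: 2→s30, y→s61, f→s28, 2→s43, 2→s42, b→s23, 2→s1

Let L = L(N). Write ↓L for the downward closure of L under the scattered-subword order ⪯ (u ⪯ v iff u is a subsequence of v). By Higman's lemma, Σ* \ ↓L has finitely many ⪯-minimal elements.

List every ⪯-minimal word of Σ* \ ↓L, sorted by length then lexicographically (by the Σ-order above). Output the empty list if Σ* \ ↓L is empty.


|Q|=62, |F|=32, |δ|=193 (34 ε).
min D↑ (30 st, q0=0, F={3}): 0:b→1,f→2,2→3,y→4 1:b→1,f→5,2→3,y→6 2:b→7,f→2,2→3,y→8 3:b→3,f→3,2→3,y→3 4:b→9,f→10,2→3,y→4 5:b→7,f→5,2→3,y→6 6:b→6,f→6,2→3,y→3 7:b→7,f→11,2→3,y→6 8:b→12,f→13,2→3,y→8 9:b→9,f→14,2→3,y→6 10:b→15,f→16,2→3,y→17 11:b→18,f→11,2→3,y→6 12:b→12,f→19,2→3,y→6 13:b→15,f→20,2→3,y→21 14:b→15,f→22,2→3,y→6 15:b→15,f→23,2→3,y→6 16:b→24,f→16,2→3,y→25 17:b→15,f→20,2→3,y→17 18:b→18,f→6,2→3,y→6 19:b→18,f→23,2→3,y→6 20:b→24,f→20,2→3,y→21 21:b→24,f→21,2→3,y→26 22:b→24,f→22,2→3,y→6 23:b→27,f→23,2→3,y→6 24:b→24,f→28,2→3,y→29 25:b→24,f→20,2→3,y→25 26:b→3,f→26,2→3,y→26 27:b→27,f→6,2→3,y→29 28:b→27,f→28,2→3,y→29 29:b→3,f→29,2→3,y→3 [Hopcroft].
'2': N↓-sim [54, 13] end={s0,s1,s12,s30,s40,s42,s43,s51,s52,s54,s56,s58,…} ∉↓L; 1/1 del acc.
'byy': |S_i|=[54, 36, 8, 1] end={s42} ∉↓L; 3/3 single-dels accept.
'fbfbfy': N↓-sim [54, 48, 31, 19, 11, 5, 1] end={s42} rej; 6/6 del acc.
'fyfyyb': |S_i|=[54, 48, 35, 27, 17, 3, 1] end={s42} — reject; 6/6 del acc.
'yffbyb': N↓-sim [54, 44, 35, 24, 12, 2, 1] end={s42} rej; 6/6 deletions ∈↓L.
5 minimals (antichain).

Antichain: [2, byy, fbfbfy, fyfyyb, yffbyb].


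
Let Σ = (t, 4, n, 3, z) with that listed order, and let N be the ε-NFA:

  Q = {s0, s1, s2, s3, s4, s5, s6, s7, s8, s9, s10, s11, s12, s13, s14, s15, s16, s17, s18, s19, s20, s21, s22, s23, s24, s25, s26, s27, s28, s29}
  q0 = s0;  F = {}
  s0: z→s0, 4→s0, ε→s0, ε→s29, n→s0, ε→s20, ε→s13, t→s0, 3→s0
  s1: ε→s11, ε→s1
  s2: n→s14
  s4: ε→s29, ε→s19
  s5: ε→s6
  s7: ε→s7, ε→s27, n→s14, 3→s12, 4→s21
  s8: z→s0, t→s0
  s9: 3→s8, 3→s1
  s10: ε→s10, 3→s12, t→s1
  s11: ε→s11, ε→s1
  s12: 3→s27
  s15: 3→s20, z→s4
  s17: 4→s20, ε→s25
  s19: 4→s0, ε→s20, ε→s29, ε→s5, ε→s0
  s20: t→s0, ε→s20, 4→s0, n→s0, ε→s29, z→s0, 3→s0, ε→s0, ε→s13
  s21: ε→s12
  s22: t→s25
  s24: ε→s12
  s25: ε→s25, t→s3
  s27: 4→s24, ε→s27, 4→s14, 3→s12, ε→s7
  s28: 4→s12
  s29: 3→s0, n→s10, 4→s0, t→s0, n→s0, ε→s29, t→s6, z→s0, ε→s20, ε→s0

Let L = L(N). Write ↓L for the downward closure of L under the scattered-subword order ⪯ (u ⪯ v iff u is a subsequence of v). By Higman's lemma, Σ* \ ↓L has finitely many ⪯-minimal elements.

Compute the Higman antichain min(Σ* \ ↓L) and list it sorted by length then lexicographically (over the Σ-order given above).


min(Σ*\↓L) = [ε].

|Q|=30, |F|=0, |δ|=69 (31 ε).
min D↑ (1 st, q0=0, F={0}): 0:t→0,4→0,n→0,3→0,z→0 [Hopcroft].
ε ∈ L(D↑) — L = ∅.


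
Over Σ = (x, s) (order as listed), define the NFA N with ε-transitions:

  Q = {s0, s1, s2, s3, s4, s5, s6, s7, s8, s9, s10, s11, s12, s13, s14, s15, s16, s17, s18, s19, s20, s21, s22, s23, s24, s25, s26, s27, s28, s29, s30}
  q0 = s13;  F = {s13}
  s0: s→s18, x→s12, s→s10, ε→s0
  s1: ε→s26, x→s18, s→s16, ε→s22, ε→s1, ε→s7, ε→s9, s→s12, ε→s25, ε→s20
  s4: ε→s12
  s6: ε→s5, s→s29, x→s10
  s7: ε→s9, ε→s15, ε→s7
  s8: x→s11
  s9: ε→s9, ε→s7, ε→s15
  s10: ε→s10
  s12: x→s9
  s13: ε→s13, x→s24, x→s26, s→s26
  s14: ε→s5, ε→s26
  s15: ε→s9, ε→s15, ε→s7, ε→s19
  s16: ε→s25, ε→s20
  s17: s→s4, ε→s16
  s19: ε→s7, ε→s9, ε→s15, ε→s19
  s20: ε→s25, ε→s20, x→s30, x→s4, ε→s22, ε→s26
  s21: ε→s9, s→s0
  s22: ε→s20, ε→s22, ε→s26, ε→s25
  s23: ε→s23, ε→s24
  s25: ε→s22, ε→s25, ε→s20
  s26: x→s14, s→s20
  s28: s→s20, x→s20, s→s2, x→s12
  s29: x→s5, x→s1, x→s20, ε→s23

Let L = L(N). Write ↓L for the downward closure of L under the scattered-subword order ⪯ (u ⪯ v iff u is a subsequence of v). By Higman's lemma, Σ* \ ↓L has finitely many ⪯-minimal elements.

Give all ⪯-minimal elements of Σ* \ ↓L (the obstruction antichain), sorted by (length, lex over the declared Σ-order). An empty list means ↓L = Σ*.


min(Σ*\↓L) = [x, s].

|Q|=31, |F|=1, |δ|=72 (46 ε).
min D↑ (2 st, q0=0, F={1}): 0:x→1,s→1 1:x→1,s→1 (ε-aug+det+¬).
'x': run [15, 14] end={s12,s14,s15,s19,s20,s22,s24,s25,s26,s30,s4,s5,…} ∉↓L; 1/1 del acc.
's': N↓-sim [15, 13] end={s12,s14,s15,s19,s20,s22,s25,s26,s30,s4,s5,s7,…} ∉↓L; 1/1 del acc.
2 words, ⪯-incomp.


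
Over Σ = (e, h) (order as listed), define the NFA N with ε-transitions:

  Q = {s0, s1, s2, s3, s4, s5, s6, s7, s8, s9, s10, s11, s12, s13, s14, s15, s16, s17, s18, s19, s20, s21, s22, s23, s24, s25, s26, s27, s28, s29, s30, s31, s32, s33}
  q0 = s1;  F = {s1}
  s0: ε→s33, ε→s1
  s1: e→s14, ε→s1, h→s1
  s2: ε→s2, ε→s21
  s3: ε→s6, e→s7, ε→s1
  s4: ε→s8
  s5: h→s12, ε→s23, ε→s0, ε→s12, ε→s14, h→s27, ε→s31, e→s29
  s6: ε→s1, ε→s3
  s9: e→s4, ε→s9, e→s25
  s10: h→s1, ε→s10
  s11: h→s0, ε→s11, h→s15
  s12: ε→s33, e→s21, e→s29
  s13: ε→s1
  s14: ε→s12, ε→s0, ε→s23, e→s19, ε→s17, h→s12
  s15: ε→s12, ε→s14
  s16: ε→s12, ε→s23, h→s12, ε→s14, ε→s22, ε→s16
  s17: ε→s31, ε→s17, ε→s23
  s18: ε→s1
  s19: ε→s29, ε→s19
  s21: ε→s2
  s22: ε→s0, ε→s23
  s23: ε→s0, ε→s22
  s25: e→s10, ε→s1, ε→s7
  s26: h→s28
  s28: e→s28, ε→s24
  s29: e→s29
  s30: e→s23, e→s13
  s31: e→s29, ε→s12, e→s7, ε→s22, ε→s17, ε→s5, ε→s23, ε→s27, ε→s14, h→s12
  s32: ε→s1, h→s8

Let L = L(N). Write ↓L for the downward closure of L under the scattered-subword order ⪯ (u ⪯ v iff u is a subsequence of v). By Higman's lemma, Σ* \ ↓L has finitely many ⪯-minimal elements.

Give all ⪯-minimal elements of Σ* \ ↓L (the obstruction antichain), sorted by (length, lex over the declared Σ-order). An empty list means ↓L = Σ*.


|Q|=34, |F|=1, |δ|=79 (53 ε).
min D↑ (1 st, q0=0, F={}): 0:e→0,h→0 [Hopcroft].
L(D↑) = ∅; no obstructions.

Antichain: [].


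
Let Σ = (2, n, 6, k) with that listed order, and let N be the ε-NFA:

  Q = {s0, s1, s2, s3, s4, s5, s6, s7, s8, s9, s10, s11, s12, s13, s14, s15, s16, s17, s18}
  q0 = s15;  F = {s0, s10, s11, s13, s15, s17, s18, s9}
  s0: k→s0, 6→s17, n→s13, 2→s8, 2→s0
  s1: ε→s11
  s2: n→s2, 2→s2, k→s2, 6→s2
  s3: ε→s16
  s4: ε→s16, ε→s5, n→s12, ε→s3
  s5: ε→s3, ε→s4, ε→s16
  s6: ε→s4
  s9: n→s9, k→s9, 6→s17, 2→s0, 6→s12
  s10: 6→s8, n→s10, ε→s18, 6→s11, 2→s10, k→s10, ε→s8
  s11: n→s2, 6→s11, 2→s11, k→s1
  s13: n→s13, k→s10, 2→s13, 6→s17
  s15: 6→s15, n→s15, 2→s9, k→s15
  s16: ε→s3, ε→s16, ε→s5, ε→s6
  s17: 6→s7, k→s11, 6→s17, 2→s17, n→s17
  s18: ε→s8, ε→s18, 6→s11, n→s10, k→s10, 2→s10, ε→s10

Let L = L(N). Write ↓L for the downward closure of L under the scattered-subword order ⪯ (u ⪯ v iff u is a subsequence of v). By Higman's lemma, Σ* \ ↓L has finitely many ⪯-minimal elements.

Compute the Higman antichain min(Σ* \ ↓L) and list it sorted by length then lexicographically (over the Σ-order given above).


|Q|=19, |F|=8, |δ|=59 (18 ε).
min D↑ (8 st, q0=0, F={7}): 0:2→1,n→0,6→0,k→0 1:2→2,n→1,6→3,k→1 2:2→2,n→4,6→3,k→2 3:2→3,n→3,6→3,k→5 4:2→4,n→4,6→3,k→6 5:2→5,n→7,6→5,k→5 6:2→6,n→6,6→5,k→6 7:2→7,n→7,6→7,k→7 [Hopcroft].
'26kn': run [13, 12, 7, 3, 1] end={s2} — reject; 4/4 single-dels accept.
'22nk6n': N↓-sim [13, 12, 10, 9, 6, 4, 1] end={s2} — reject; 6/6 single-dels accept.
2 minimals (antichain).

Antichain: [26kn, 22nk6n].


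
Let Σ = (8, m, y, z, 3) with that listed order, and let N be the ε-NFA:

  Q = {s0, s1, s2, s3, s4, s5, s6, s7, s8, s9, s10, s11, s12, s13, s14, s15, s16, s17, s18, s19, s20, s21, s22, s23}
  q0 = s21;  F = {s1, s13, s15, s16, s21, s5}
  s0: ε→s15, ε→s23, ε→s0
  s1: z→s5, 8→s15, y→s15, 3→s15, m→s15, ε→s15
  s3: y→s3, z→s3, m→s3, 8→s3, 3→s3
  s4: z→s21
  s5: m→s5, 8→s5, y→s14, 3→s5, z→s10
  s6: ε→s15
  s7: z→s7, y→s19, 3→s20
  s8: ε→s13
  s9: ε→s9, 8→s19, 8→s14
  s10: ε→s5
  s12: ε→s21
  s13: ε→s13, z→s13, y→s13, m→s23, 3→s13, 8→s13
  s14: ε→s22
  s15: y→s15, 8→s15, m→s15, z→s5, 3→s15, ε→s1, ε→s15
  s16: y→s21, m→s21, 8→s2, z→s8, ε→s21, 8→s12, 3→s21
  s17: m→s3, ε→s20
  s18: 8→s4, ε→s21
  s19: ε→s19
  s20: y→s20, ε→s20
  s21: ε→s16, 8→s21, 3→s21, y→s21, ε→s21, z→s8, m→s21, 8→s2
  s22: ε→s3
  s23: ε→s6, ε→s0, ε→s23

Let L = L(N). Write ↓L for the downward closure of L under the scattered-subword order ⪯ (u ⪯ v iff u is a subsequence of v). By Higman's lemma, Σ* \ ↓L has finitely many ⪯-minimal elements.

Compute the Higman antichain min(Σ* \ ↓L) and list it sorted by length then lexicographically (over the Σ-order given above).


A = [zmzy].

|Q|=24, |F|=6, |δ|=70 (24 ε).
min D↑ (5 st, q0=0, F={4}): 0:8→0,m→0,y→0,z→1,3→0 1:8→1,m→2,y→1,z→1,3→1 2:8→2,m→2,y→2,z→3,3→2 3:8→3,m→3,y→4,z→3,3→3 4:8→4,m→4,y→4,z→4,3→4 [Hopcroft].
'zmzy': N↓-sim [16, 12, 10, 5, 3] end={s14,s22,s3} rej; 4/4 del acc.
1 minimals (antichain).


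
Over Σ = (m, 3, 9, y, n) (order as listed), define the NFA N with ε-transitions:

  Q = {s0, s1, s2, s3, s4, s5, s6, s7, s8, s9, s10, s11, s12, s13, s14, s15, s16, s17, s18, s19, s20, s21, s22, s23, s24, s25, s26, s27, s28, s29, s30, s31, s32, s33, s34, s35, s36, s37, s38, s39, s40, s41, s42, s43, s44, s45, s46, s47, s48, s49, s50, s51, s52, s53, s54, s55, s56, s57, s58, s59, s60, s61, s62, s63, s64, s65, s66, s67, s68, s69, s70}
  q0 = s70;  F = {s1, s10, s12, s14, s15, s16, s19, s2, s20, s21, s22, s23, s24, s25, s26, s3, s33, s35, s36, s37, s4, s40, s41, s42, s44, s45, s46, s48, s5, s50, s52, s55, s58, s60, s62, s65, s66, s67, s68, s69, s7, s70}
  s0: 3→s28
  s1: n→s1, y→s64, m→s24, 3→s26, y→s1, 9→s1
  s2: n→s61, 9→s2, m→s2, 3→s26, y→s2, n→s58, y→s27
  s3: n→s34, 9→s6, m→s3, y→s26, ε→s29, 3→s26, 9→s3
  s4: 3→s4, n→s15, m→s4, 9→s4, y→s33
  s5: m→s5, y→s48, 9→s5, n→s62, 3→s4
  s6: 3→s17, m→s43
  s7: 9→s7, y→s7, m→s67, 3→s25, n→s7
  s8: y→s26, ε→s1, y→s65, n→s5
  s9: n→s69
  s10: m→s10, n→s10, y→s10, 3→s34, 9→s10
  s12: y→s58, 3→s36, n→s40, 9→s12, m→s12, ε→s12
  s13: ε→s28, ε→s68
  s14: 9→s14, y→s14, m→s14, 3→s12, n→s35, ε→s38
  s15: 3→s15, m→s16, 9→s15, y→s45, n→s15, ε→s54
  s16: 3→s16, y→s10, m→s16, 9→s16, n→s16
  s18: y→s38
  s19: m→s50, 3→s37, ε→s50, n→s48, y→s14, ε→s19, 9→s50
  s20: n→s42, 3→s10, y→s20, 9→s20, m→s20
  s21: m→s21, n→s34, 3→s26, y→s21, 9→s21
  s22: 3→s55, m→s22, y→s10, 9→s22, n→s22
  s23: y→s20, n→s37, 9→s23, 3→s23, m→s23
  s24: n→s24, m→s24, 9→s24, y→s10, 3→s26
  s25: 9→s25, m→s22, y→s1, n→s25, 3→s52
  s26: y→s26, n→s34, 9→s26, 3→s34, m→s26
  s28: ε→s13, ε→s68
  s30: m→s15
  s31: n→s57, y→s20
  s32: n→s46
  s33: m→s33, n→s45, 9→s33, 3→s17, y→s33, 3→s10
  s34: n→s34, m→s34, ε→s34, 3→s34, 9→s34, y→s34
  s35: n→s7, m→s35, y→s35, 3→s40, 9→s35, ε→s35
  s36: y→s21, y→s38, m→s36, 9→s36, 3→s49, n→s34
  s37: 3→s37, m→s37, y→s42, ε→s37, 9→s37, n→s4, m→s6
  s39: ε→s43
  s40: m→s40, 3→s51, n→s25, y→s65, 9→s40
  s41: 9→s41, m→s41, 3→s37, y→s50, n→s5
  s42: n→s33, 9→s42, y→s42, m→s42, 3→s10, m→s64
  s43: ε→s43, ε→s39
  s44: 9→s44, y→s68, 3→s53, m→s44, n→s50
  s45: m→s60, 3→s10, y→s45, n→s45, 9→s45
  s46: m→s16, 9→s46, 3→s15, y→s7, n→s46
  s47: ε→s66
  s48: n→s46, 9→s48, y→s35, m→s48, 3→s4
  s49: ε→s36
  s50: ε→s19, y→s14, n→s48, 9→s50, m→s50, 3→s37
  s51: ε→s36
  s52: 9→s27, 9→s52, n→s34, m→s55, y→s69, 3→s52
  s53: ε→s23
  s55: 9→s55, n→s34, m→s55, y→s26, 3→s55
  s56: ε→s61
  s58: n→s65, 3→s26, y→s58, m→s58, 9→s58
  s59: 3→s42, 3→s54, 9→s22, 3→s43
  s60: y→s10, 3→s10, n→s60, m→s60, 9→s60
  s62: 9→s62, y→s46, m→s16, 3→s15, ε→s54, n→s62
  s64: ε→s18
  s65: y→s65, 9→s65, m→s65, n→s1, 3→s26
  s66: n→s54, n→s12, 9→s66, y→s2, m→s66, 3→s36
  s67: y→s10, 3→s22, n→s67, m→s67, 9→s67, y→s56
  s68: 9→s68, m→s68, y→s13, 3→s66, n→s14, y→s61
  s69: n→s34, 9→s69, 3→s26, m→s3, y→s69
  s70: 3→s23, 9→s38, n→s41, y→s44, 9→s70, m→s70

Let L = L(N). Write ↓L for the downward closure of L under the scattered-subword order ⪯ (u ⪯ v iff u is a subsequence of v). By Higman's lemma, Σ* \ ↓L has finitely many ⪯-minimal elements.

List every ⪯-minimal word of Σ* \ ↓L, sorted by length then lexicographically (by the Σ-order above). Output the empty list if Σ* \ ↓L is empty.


Antichain: [3y33, yy33n, nnnmy3].

|Q|=71, |F|=42, |δ|=269 (25 ε).
min D↑ (42 st, q0=0, F={16}): 0:m→0,3→1,9→0,y→2,n→3 1:m→1,3→1,9→1,y→4,n→5 2:m→2,3→1,9→2,y→6,n→7 3:m→3,3→5,9→3,y→7,n→8 4:m→4,3→9,9→4,y→4,n→10 5:m→5,3→5,9→5,y→10,n→11 6:m→6,3→12,9→6,y→6,n→13 7:m→7,3→5,9→7,y→13,n→14 8:m→8,3→11,9→8,y→14,n→15 9:m→9,3→16,9→9,y→9,n→9 10:m→10,3→9,9→10,y→10,n→17 11:m→11,3→11,9→11,y→17,n→18 12:m→12,3→19,9→12,y→20,n→21 13:m→13,3→21,9→13,y→13,n→22 14:m→14,3→11,9→14,y→22,n→23 15:m→24,3→18,9→15,y→23,n→15 16:m→16,3→16,9→16,y→16,n→16 17:m→17,3→9,9→17,y→17,n→25 18:m→24,3→18,9→18,y→25,n→18 19:m→19,3→19,9→19,y→26,n→16 20:m→20,3→27,9→20,y→20,n→28 21:m→21,3→19,9→21,y→28,n→29 22:m→22,3→29,9→22,y→22,n→30 23:m→24,3→18,9→23,y→30,n→23 24:m→24,3→24,9→24,y→9,n→24 25:m→31,3→9,9→25,y→25,n→25 26:m→26,3→27,9→26,y→26,n→16 27:m→27,3→16,9→27,y→27,n→16 28:m→28,3→27,9→28,y→28,n→32 29:m→29,3→19,9→29,y→32,n→33 30:m→34,3→33,9→30,y→30,n→30 31:m→31,3→9,9→31,y→9,n→31 32:m→32,3→27,9→32,y→32,n→35 33:m→36,3→37,9→33,y→35,n→33 34:m→34,3→36,9→34,y→9,n→34 35:m→38,3→27,9→35,y→35,n→35 36:m→36,3→39,9→36,y→9,n→36 37:m→39,3→37,9→37,y→40,n→16 38:m→38,3→27,9→38,y→9,n→38 39:m→39,3→39,9→39,y→27,n→16 40:m→41,3→27,9→40,y→40,n→16 41:m→41,3→27,9→41,y→27,n→16 [Hopcroft].
'3y33': |S_i|=[60, 43, 26, 4, 1] end={s34} rej; 4/4 del acc.
'yy33n': run [60, 56, 45, 32, 17, 1] end={s34} ∉↓L; 5/5 del acc.
'nnnmy3': |S_i|=[60, 50, 42, 31, 17, 5, 1] end={s34} — reject; 6/6 single-dels accept.
3 obstructions.


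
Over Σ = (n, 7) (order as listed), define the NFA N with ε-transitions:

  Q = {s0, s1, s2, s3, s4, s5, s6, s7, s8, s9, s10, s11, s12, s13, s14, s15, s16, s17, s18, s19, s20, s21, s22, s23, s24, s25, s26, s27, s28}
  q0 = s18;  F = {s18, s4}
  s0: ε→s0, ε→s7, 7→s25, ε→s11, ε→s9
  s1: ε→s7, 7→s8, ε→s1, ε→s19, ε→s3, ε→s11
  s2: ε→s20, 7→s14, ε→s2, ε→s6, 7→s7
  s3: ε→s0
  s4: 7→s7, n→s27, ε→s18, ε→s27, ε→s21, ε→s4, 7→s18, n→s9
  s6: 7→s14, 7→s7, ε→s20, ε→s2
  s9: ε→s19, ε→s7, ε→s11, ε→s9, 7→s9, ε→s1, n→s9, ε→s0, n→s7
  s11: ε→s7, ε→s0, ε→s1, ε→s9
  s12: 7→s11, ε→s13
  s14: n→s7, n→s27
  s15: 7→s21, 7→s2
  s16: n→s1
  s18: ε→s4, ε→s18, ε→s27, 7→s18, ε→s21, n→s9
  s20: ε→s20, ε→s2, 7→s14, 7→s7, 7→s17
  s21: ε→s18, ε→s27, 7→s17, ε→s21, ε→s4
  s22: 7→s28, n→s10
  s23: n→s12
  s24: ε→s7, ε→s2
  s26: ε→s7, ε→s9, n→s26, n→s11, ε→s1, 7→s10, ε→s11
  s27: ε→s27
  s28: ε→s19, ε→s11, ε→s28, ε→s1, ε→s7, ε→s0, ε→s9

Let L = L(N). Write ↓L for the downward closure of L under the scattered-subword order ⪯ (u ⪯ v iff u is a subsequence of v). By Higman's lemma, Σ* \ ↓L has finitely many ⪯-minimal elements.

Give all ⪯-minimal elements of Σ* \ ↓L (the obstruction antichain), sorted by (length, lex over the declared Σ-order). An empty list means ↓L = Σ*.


A = [n].

|Q|=29, |F|=2, |δ|=85 (54 ε).
min D↑ (2 st, q0=0, F={1}): 0:n→1,7→0 1:n→1,7→1.
'n': |S_i|=[14, 10] end={s0,s1,s11,s19,s25,s27,s3,s7,s8,s9} rej; 1/1 deletions ∈↓L.
1 obstructions.


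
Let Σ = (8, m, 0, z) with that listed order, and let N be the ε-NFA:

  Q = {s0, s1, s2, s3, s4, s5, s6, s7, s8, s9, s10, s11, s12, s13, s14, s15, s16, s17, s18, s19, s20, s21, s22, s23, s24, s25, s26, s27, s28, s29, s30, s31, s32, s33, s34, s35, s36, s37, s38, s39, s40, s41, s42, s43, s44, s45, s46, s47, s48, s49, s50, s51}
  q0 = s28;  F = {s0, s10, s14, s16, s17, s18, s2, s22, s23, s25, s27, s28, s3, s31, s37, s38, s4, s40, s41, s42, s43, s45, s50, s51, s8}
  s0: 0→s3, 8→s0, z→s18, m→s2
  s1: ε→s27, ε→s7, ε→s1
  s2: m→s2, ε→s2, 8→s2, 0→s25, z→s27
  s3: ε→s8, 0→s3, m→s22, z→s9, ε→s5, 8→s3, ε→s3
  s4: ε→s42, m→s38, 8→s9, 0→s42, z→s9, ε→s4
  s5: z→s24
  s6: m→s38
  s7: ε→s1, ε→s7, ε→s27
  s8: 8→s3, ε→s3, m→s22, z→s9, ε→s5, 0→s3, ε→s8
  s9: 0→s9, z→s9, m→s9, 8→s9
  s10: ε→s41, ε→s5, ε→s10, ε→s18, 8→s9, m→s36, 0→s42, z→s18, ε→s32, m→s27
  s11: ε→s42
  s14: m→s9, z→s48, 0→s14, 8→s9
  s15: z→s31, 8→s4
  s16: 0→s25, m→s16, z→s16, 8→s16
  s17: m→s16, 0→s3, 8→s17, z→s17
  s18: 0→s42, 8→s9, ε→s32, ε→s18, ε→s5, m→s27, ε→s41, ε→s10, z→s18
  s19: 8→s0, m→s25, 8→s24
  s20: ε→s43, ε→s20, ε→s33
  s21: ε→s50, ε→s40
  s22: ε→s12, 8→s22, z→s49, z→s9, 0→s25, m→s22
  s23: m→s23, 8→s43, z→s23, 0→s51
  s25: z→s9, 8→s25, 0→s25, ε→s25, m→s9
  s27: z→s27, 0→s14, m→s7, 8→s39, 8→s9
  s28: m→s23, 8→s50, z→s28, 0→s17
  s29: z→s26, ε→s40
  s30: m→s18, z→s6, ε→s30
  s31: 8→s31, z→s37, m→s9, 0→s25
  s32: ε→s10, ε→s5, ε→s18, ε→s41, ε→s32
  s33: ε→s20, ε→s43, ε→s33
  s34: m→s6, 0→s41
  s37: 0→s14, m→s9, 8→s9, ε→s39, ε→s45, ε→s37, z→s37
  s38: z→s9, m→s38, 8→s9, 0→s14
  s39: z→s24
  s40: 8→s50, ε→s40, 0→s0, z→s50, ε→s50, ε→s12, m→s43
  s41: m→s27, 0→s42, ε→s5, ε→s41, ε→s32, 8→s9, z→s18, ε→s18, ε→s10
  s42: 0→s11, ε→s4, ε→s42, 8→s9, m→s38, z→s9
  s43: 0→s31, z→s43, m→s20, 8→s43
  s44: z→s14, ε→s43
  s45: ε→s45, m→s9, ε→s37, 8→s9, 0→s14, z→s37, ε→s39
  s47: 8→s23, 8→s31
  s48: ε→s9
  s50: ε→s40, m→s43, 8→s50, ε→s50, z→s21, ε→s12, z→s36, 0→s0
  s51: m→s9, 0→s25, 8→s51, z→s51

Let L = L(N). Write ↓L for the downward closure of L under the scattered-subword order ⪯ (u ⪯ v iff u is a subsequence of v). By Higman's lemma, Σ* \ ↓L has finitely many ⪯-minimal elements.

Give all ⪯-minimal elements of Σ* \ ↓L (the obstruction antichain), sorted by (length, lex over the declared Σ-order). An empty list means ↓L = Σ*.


|Q|=52, |F|=25, |δ|=188 (64 ε).
min D↑ (20 st, q0=0, F={12}): 0:8→1,m→2,0→3,z→0 1:8→1,m→4,0→5,z→1 2:8→4,m→2,0→6,z→2 3:8→3,m→7,0→8,z→3 4:8→4,m→4,0→9,z→4 5:8→5,m→10,0→8,z→11 6:8→6,m→12,0→13,z→6 7:8→7,m→7,0→13,z→7 8:8→8,m→14,0→8,z→12 9:8→9,m→12,0→13,z→15 10:8→10,m→10,0→13,z→16 11:8→12,m→16,0→17,z→11 12:8→12,m→12,0→12,z→12 13:8→13,m→12,0→13,z→12 14:8→14,m→14,0→13,z→12 15:8→12,m→12,0→18,z→15 16:8→12,m→16,0→18,z→16 17:8→12,m→19,0→17,z→12 18:8→12,m→12,0→18,z→12 19:8→12,m→19,0→18,z→12.
'm0m': run [40, 24, 10, 1] end={s9} — reject; 3/3 del acc.
'00z': |S_i|=[40, 32, 15, 4] end={s24,s48,s49,s9} rej; 3/3 del acc.
'80z8': run [40, 38, 29, 21, 3] end={s24,s39,s9} — reject; 4/4 del acc.
3 words, ⪯-incomp.

min(Σ*\↓L) = [m0m, 00z, 80z8].
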